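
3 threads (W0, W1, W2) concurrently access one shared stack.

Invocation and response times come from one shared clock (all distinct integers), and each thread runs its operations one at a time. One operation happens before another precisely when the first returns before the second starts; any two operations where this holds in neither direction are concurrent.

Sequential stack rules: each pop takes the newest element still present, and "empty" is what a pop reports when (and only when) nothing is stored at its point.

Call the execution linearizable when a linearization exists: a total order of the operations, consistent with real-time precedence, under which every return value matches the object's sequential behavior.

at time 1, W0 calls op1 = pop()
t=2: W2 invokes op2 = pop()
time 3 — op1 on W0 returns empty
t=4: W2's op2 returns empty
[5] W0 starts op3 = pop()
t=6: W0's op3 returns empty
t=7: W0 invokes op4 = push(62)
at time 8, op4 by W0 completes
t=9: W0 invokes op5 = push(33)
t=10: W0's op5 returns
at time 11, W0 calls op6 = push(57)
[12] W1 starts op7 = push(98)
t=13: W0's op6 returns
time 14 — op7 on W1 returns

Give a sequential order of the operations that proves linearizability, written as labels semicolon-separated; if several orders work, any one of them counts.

op1; op2; op3; op4; op5; op6; op7

step 1: op1 pop() → empty — stack <>
step 2: op2 pop() → empty — stack <>
step 3: op3 pop() → empty — stack <>
step 4: op4 push(62) — stack <62>
step 5: op5 push(33) — stack <62,33>
step 6: op6 push(57) — stack <62,33,57>
step 7: op7 push(98) — stack <62,33,57,98>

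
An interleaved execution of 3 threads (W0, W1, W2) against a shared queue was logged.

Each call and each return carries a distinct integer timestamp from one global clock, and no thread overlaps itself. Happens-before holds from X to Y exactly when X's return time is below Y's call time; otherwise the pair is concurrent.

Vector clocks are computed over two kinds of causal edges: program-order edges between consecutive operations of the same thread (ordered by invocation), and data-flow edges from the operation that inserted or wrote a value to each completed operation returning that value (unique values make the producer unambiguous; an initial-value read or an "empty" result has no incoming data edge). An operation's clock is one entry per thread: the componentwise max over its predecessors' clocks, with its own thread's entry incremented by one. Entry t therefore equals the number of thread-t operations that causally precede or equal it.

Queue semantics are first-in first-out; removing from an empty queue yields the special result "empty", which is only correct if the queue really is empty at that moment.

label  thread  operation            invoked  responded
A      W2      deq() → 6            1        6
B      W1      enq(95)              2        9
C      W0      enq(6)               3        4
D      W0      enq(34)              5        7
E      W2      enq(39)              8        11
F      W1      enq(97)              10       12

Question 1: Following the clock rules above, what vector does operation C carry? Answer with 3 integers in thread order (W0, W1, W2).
VC(B, invoked at 2): no causal predecessors; +1 on W1 → (0, 1, 0)
VC(C, invoked at 3): no causal predecessors; +1 on W0 → (1, 0, 0)
F, invoked 10, takes VC(B)=(0, 1, 0) under max, adds 1 for W1 → (0, 2, 0)
A, invoked 1, takes VC(C)=(1, 0, 0) under max, adds 1 for W2 → (1, 0, 1)
D, invoked 5, takes VC(C)=(1, 0, 0) under max, adds 1 for W0 → (2, 0, 0)
E, invoked 8, takes VC(A)=(1, 0, 1) under max, adds 1 for W2 → (1, 0, 2)
target: VC(C) = (1, 0, 0)

(1, 0, 0)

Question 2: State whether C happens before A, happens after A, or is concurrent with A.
C spans [3,4], A spans [1,6]
the intervals overlap in both directions

concurrent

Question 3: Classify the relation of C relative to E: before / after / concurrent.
C spans [3,4], E spans [8,11]
resp(C)=4 < inv(E)=8

before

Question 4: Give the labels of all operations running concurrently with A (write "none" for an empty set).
A spans [1,6]; an op avoiding the whole window 1..6 is ordered, any other is concurrent
B [2,9]: concurrent
C [3,4]: concurrent
D [5,7]: concurrent
E [8,11]: after
F [10,12]: after

B, C, D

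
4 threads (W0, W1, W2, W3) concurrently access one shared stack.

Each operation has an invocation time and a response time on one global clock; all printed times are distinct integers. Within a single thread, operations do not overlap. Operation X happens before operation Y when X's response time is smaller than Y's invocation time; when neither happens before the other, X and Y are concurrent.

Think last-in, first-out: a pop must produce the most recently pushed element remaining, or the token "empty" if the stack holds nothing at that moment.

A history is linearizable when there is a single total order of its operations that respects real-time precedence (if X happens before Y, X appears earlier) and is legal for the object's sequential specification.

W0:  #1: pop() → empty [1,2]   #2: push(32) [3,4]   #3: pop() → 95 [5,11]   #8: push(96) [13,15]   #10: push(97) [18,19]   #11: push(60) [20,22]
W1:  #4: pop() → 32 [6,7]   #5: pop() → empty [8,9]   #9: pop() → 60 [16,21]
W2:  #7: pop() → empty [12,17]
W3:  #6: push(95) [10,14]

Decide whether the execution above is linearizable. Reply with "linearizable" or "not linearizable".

witness order: #1, #2, #4, #5, #6, #3, #7, #8, #10, #11, #9
1. #1 pop() → empty, leaving stack <>
2. #2 push(32), leaving stack <32>
3. #4 pop() → 32, leaving stack <>
4. #5 pop() → empty, leaving stack <>
5. #6 push(95), leaving stack <95>
6. #3 pop() → 95, leaving stack <>
7. #7 pop() → empty, leaving stack <>
8. #8 push(96), leaving stack <96>
9. #10 push(97), leaving stack <96,97>
10. #11 push(60), leaving stack <96,97,60>
11. #9 pop() → 60, leaving stack <96,97>

linearizable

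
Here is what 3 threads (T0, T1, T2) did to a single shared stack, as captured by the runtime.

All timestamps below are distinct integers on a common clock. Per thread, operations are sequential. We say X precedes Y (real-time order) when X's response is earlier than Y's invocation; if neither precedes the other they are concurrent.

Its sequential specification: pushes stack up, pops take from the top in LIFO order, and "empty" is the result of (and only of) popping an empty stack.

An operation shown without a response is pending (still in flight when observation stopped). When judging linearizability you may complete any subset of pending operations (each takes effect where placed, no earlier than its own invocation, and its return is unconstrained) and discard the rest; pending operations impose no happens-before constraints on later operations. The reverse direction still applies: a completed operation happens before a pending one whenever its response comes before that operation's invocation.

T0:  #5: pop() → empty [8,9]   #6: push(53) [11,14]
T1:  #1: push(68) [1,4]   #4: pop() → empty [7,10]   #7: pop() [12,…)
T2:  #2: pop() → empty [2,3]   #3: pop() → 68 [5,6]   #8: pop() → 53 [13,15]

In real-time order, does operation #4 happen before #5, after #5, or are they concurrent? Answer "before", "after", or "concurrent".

concurrent

#4 spans [7,10], #5 spans [8,9]
the intervals overlap in both directions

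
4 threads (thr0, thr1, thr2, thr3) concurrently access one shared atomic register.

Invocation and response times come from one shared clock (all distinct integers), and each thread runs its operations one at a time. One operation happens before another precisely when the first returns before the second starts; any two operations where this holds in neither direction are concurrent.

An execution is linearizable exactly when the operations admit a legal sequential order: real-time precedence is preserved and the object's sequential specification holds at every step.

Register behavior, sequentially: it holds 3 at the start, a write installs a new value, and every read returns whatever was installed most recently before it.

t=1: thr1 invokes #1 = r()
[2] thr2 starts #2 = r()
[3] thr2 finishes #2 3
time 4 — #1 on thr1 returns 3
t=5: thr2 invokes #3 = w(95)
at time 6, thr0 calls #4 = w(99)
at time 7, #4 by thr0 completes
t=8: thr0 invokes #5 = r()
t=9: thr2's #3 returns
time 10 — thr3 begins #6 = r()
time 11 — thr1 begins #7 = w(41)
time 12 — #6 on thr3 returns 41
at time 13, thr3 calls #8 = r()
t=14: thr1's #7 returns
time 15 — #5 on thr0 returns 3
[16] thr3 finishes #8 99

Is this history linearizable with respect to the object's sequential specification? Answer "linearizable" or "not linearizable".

cut after 14 events: linearizable; cut after 15 events (#5 responds, time 15): not linearizable
checked exhaustively: 28 real-time-consistent orders of 7 completed operations, zero legal atomic register replays
every completion of the 1 pending operation (#8) was checked; none linearizes
sample order #1, #2, #3, #4, #5, #6, #7 (pending dropped) stalls at step 5 — #5 r() → 3 has no legal effect
sample order #1, #2, #3, #4, #5, #7, #6 (pending dropped) stalls at step 5 — #5 r() → 3 has no legal effect

not linearizable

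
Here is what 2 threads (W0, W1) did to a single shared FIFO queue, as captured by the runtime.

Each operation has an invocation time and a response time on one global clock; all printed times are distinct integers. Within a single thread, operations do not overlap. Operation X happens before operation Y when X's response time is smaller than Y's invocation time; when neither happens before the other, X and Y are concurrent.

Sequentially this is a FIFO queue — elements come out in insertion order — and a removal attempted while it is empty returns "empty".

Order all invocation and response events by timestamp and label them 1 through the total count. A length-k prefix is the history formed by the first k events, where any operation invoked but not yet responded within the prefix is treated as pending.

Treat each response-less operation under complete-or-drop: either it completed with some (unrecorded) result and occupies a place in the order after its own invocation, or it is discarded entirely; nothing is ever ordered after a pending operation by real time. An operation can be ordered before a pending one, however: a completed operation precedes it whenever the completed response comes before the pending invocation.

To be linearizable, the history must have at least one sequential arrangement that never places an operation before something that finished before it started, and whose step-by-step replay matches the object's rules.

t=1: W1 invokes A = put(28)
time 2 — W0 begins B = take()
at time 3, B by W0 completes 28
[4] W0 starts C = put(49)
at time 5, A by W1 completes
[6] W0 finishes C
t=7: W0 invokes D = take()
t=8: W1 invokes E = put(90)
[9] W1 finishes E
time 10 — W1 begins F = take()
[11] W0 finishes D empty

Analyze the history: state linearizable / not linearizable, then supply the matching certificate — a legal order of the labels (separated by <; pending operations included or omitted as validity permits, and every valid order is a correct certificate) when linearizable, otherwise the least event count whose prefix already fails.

not linearizable — minimal violating prefix: 11 events

prefix check: 1..10 passes, 1..11 fails once D's time-11 response joins
the 5 completed operations admit 6 real-time orders; each fails the FIFO queue replay
every completion of the 1 pending operation (F) was checked; none linearizes
one such order, A, B, C, D, E (pending dropped), breaks at step 4 where D take() → empty is illegal
one such order, A, B, C, E, D (pending dropped), breaks at step 5 where D take() → empty is illegal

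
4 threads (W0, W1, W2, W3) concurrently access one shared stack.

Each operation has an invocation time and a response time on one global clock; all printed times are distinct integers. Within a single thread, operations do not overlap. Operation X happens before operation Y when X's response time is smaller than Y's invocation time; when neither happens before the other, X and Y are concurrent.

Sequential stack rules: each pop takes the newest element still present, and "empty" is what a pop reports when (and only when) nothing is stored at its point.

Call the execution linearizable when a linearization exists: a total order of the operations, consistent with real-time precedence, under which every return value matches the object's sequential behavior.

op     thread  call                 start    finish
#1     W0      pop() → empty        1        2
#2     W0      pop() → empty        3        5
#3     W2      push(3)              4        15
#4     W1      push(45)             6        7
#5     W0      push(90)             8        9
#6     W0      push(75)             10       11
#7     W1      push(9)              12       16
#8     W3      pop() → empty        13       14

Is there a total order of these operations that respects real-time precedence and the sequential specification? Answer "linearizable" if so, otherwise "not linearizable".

not linearizable

events 1..13 are fine; event 14 — the response of #8 at time 14 — makes the prefix non-linearizable
a single order respects real time; the 6 completed stack operations fail replay along it
including or dropping the 2 pending operations (#3, #7) in any combination fails
sample order #1, #2, #4, #5, #6, #8 (pending dropped) stalls at step 6 — #8 pop() → empty has no legal effect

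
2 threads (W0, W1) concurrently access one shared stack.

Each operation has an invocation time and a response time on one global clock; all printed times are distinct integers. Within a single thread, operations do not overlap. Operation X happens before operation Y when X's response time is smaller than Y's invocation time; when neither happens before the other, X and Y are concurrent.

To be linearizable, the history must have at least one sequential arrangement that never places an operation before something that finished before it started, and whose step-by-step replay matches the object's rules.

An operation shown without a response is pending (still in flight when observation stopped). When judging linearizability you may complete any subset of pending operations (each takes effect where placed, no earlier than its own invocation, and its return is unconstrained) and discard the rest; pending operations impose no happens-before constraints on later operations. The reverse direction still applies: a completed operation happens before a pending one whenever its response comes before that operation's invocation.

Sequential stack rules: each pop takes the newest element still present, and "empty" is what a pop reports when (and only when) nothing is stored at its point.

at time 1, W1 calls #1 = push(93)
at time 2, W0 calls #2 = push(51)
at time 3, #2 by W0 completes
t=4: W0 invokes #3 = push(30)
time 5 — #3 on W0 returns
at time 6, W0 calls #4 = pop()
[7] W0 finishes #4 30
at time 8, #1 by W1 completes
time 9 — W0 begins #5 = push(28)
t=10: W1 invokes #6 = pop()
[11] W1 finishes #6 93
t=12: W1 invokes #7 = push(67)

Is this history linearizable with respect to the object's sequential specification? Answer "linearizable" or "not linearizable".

a witness: #2, #1, #3, #4, #6
after step 1 (#2 push(51)): stack <51>
after step 2 (#1 push(93)): stack <51,93>
after step 3 (#3 push(30)): stack <51,93,30>
after step 4 (#4 pop() → 30): stack <51,93>
after step 5 (#6 pop() → 93): stack <51>

linearizable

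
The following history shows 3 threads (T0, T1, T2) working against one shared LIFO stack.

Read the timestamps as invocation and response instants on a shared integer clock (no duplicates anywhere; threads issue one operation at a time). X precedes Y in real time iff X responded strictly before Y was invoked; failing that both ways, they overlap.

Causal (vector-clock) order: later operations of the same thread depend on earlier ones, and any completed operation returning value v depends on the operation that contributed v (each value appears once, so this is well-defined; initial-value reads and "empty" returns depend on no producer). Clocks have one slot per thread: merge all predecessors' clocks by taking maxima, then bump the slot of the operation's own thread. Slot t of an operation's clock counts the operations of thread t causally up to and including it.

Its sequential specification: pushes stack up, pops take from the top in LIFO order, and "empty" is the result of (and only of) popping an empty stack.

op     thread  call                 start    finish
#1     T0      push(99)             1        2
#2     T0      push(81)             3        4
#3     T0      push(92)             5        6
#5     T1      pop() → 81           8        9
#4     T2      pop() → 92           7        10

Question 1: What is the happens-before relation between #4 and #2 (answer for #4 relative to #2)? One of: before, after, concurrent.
after

#4 spans [7,10], #2 spans [3,4]
resp(#2)=4 < inv(#4)=7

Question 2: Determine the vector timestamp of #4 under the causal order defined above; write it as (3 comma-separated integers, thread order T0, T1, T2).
(3, 0, 1)

invoked at 1, #1 has no predecessors; its own T0 bump gives (1, 0, 0)
invoked at 3, #2 merges VC(#1)=(1, 0, 0) and bumps T0's slot → (2, 0, 0)
invoked at 8, #5 merges VC(#2)=(2, 0, 0) and bumps T1's slot → (2, 1, 0)
invoked at 5, #3 merges VC(#2)=(2, 0, 0) and bumps T0's slot → (3, 0, 0)
invoked at 7, #4 merges VC(#3)=(3, 0, 0) and bumps T2's slot → (3, 0, 1)
target: VC(#4) = (3, 0, 1)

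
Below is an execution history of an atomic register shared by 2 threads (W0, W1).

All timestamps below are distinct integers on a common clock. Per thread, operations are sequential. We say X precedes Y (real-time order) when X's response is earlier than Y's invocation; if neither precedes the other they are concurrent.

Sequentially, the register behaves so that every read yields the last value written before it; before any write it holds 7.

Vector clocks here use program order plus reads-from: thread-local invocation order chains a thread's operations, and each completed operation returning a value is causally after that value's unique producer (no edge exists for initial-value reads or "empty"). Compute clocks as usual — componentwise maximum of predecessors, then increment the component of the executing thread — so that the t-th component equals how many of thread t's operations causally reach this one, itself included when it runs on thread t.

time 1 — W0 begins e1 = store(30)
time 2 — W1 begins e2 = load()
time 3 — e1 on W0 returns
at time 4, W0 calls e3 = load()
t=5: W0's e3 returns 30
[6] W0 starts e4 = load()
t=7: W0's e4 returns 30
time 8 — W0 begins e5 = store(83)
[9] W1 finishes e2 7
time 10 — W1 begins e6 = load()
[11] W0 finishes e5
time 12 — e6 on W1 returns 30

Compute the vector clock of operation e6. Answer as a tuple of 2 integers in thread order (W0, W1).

(1, 2)

invoked at 2, e2 has no predecessors; its own W1 bump gives (0, 1)
invoked at 1, e1 has no predecessors; its own W0 bump gives (1, 0)
e3 (invocation 4): componentwise max over VC(e1)=(1, 0), +1 at W0, giving (2, 0)
e6 (invocation 10): componentwise max over VC(e1)=(1, 0), VC(e2)=(0, 1), +1 at W1, giving (1, 2)
e4 (invocation 6): componentwise max over VC(e1)=(1, 0), VC(e3)=(2, 0), +1 at W0, giving (3, 0)
e5 (invocation 8): componentwise max over VC(e4)=(3, 0), +1 at W0, giving (4, 0)
target: VC(e6) = (1, 2)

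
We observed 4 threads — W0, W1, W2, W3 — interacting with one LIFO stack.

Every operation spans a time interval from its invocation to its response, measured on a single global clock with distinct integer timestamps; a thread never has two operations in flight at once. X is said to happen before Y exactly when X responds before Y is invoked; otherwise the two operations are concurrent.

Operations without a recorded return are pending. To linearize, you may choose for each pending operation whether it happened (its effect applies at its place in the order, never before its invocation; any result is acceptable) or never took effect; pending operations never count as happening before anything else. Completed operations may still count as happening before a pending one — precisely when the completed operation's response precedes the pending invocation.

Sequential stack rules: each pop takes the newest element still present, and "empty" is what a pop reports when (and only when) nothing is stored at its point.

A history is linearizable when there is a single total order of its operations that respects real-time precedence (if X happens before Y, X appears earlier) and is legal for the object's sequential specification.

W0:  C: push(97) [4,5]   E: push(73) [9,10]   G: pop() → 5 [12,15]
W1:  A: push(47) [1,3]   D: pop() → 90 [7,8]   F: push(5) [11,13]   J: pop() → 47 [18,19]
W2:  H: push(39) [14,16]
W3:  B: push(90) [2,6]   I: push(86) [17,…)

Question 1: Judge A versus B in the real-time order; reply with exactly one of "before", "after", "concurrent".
concurrent

A spans [1,3], B spans [2,6]
the intervals overlap in both directions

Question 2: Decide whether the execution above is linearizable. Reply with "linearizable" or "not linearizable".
not linearizable

prefix check: 1..18 passes, 1..19 fails once J's time-19 response joins
the 9 completed operations admit 9 real-time orders; each fails the LIFO stack replay
including or dropping the 1 pending operation (I) in any combination fails
e.g. A, B, C, D, E, F, G, H, J (pending dropped): illegal at step 4, since D pop() → 90 cannot apply there
e.g. A, B, C, D, E, F, H, G, J (pending dropped): illegal at step 4, since D pop() → 90 cannot apply there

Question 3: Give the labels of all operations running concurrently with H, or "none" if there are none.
G

H spans [14,16]: anything still running between times 14 and 16 counts as concurrent
A [1,3]: before
B [2,6]: before
C [4,5]: before
D [7,8]: before
E [9,10]: before
F [11,13]: before
G [12,15]: concurrent
I [17,…): after
J [18,19]: after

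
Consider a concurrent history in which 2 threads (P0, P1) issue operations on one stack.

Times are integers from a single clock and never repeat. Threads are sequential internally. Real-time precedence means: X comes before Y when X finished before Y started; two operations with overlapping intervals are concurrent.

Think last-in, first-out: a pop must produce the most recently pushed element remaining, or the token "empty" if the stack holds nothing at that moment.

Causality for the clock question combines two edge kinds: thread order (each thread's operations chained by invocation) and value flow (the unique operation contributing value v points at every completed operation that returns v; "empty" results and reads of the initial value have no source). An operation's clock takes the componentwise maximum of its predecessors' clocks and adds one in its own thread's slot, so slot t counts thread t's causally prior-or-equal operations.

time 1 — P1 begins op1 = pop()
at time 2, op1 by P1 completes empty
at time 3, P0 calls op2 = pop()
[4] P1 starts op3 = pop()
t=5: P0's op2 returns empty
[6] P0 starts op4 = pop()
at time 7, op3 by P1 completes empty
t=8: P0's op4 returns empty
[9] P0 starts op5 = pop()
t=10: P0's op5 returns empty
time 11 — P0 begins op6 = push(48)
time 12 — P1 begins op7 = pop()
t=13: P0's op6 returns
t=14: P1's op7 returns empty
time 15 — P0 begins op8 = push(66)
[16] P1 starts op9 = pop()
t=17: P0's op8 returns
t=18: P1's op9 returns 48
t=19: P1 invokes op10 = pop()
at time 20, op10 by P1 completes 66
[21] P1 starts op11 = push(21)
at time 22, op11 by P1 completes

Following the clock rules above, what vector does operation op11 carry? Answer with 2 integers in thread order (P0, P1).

(5, 6)

no predecessors for op1 (invoked 1): P1 increments from zero → (0, 1)
no predecessors for op2 (invoked 3): P0 increments from zero → (1, 0)
merge at op3 (invoked 4): VC(op1)=(0, 1), own-thread bump on P1 → (0, 2)
merge at op4 (invoked 6): VC(op2)=(1, 0), own-thread bump on P0 → (2, 0)
merge at op7 (invoked 12): VC(op3)=(0, 2), own-thread bump on P1 → (0, 3)
merge at op5 (invoked 9): VC(op4)=(2, 0), own-thread bump on P0 → (3, 0)
merge at op6 (invoked 11): VC(op5)=(3, 0), own-thread bump on P0 → (4, 0)
merge at op8 (invoked 15): VC(op6)=(4, 0), own-thread bump on P0 → (5, 0)
merge at op9 (invoked 16): VC(op6)=(4, 0), VC(op7)=(0, 3), own-thread bump on P1 → (4, 4)
merge at op10 (invoked 19): VC(op8)=(5, 0), VC(op9)=(4, 4), own-thread bump on P1 → (5, 5)
merge at op11 (invoked 21): VC(op10)=(5, 5), own-thread bump on P1 → (5, 6)
target: VC(op11) = (5, 6)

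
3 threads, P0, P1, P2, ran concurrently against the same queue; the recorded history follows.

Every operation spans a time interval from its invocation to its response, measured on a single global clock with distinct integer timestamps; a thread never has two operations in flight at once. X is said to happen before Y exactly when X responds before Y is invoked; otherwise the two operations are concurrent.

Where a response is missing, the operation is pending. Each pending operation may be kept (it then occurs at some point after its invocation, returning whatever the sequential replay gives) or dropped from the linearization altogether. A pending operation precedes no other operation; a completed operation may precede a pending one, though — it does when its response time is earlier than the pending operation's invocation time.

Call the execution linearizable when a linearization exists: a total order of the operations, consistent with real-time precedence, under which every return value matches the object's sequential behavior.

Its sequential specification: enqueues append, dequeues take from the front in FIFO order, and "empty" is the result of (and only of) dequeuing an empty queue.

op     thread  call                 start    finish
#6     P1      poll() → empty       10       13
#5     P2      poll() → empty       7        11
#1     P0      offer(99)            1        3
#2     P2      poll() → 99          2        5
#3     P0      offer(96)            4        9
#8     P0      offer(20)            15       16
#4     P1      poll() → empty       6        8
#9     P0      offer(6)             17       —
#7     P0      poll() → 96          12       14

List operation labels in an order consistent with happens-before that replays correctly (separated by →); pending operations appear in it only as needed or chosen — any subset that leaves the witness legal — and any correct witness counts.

#1 → #2 → #4 → #5 → #3 → #7 → #6 → #8

1. #1 offer(99), leaving queue <99>
2. #2 poll() → 99, leaving queue <>
3. #4 poll() → empty, leaving queue <>
4. #5 poll() → empty, leaving queue <>
5. #3 offer(96), leaving queue <96>
6. #7 poll() → 96, leaving queue <>
7. #6 poll() → empty, leaving queue <>
8. #8 offer(20), leaving queue <20>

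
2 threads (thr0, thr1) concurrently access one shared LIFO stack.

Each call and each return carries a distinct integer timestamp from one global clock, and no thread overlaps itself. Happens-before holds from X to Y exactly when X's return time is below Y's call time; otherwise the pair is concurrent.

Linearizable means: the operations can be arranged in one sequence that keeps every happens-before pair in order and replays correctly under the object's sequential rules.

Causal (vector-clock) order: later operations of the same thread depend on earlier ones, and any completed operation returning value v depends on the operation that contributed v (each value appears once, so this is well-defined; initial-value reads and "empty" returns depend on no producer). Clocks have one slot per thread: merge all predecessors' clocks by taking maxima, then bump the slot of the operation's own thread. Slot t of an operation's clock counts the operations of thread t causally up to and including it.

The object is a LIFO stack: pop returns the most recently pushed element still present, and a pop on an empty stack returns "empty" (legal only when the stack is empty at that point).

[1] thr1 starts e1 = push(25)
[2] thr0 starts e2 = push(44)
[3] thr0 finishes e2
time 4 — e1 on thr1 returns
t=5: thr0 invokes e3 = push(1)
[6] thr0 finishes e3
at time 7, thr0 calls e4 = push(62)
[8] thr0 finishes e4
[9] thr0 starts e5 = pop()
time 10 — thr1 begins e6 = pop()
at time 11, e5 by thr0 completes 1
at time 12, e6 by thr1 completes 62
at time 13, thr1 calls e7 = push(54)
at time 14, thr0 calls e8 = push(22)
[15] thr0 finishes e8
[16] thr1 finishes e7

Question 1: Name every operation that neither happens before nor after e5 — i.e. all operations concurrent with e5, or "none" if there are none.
Answer: e6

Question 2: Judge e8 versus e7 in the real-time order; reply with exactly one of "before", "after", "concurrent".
Answer: concurrent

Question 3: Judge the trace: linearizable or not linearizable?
linearizable

a witness: e1, e2, e3, e4, e6, e5, e7, e8
1. e1 push(25), leaving stack <25>
2. e2 push(44), leaving stack <25,44>
3. e3 push(1), leaving stack <25,44,1>
4. e4 push(62), leaving stack <25,44,1,62>
5. e6 pop() → 62, leaving stack <25,44,1>
6. e5 pop() → 1, leaving stack <25,44>
7. e7 push(54), leaving stack <25,44,54>
8. e8 push(22), leaving stack <25,44,54,22>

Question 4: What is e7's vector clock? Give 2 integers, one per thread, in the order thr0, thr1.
Answer: (3, 3)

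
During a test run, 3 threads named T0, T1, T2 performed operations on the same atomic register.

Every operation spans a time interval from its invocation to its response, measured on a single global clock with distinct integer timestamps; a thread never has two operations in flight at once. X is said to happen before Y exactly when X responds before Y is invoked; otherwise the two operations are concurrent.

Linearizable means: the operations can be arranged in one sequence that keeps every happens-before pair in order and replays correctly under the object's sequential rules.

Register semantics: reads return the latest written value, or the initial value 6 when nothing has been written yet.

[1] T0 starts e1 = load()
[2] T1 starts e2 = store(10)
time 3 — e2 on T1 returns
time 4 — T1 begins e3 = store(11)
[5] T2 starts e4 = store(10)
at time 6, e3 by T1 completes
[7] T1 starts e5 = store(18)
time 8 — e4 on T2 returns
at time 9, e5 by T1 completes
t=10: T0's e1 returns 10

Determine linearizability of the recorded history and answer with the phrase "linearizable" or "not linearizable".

linearizable

witness order: e2, e1, e3, e4, e5
after step 1 (e2 store(10)): value 10
after step 2 (e1 load() → 10): value 10
after step 3 (e3 store(11)): value 11
after step 4 (e4 store(10)): value 10
after step 5 (e5 store(18)): value 18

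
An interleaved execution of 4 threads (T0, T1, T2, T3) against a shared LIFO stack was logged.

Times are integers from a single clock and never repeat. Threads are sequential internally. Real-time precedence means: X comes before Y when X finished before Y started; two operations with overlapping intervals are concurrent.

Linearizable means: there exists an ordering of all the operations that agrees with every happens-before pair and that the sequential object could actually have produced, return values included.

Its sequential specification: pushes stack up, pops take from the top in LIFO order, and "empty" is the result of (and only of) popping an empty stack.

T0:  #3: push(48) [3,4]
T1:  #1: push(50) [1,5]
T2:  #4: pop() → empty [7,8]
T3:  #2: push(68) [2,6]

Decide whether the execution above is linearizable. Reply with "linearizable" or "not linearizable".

not linearizable

already the first 8 events (up to #4's response at time 8) admit no linearization; the first 7 still do
real-time-consistent orders of the 4 completed operations: 6 — all fail the LIFO stack replay
e.g. #1, #2, #3, #4: illegal at step 4, since #4 pop() → empty cannot apply there
e.g. #1, #3, #2, #4: illegal at step 4, since #4 pop() → empty cannot apply there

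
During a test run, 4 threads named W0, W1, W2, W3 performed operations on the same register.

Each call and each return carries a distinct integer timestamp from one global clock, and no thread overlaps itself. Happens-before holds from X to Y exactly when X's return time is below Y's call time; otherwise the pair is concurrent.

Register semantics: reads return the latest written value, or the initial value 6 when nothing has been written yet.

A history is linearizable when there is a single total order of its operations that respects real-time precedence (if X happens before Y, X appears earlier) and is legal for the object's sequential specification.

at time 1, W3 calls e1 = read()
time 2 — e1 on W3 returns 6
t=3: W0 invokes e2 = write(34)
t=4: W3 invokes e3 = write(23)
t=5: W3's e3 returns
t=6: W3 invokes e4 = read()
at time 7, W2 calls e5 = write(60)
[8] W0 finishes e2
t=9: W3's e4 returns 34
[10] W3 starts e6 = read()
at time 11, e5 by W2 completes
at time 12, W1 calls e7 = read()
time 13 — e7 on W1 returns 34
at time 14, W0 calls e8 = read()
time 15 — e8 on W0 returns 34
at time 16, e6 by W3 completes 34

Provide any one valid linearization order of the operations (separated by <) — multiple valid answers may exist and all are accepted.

e1 < e3 < e5 < e2 < e4 < e6 < e7 < e8

1. e1 read() → 6, leaving value 6
2. e3 write(23), leaving value 23
3. e5 write(60), leaving value 60
4. e2 write(34), leaving value 34
5. e4 read() → 34, leaving value 34
6. e6 read() → 34, leaving value 34
7. e7 read() → 34, leaving value 34
8. e8 read() → 34, leaving value 34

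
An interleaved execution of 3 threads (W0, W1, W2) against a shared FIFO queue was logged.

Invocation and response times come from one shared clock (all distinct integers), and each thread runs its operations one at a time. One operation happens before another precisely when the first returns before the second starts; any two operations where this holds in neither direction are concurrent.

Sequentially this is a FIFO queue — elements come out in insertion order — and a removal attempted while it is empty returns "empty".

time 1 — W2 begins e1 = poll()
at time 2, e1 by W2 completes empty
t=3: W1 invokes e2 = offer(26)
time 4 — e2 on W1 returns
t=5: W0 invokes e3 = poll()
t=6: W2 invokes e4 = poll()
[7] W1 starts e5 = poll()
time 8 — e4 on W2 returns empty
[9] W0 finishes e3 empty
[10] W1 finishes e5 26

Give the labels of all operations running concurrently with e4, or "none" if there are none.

e4 spans [6,8]; an op avoiding the whole window 6..8 is ordered, any other is concurrent
e1 [1,2]: before
e2 [3,4]: before
e3 [5,9]: concurrent
e5 [7,10]: concurrent

e3, e5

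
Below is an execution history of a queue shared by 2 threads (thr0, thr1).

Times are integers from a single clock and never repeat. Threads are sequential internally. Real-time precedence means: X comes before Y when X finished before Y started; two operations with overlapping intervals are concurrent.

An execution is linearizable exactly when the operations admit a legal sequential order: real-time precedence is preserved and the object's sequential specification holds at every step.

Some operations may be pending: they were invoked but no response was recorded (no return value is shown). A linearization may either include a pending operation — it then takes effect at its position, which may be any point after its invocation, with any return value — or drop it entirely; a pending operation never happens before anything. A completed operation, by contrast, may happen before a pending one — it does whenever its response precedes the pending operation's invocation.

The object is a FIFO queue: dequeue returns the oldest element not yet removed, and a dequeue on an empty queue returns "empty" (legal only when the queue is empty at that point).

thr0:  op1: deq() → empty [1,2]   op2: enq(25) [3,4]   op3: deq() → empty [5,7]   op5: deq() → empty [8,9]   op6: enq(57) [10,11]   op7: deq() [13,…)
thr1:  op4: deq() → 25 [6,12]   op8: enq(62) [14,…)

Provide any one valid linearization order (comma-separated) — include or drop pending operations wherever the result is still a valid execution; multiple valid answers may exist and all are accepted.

op1, op2, op4, op3, op5, op6

step 1: op1 deq() → empty — queue <>
step 2: op2 enq(25) — queue <25>
step 3: op4 deq() → 25 — queue <>
step 4: op3 deq() → empty — queue <>
step 5: op5 deq() → empty — queue <>
step 6: op6 enq(57) — queue <57>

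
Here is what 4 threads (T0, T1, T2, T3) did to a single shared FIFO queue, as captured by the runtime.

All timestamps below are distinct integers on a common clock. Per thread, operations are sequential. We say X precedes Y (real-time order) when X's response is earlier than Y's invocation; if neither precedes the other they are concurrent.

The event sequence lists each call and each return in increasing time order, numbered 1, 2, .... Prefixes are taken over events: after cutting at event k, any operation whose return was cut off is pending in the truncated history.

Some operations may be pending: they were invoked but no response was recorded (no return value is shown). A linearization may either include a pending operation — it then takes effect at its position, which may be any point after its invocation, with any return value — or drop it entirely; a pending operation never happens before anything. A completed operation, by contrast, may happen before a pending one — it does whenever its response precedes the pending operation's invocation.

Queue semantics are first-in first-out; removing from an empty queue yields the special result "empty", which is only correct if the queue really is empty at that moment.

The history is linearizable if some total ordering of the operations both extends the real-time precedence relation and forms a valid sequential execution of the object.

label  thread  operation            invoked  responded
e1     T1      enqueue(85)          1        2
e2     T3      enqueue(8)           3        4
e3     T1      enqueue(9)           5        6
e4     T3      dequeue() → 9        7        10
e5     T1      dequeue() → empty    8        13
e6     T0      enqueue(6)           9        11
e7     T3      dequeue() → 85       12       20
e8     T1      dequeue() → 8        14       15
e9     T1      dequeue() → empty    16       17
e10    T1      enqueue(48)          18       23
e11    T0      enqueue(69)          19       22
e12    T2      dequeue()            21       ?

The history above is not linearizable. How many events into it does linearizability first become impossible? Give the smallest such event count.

10

events 1..9 are linearizable, e.g. via e1, e2, e3:
1. e1 enqueue(85), leaving queue <85>
2. e2 enqueue(8), leaving queue <85,8>
3. e3 enqueue(9), leaving queue <85,8,9>
adding event 10 (e4 responds at 10) leaves no legal real-time order
completion choices over the 2 pending operations (e5, e6) were checked; none helps
sample order e1, e2, e3, e4 (pending dropped) stalls at step 4 — e4 dequeue() → 9 has no legal effect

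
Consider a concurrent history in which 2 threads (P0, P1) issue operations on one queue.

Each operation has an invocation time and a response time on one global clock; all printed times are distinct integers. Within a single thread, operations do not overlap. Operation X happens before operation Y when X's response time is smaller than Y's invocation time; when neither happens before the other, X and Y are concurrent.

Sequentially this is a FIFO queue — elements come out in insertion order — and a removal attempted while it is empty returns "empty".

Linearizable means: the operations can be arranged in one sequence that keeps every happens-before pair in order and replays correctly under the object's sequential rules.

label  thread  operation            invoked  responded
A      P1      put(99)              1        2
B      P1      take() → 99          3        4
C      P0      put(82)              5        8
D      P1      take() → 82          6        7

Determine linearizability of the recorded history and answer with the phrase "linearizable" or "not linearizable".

one valid linearization: A, B, C, D
after step 1 (A put(99)): queue <99>
after step 2 (B take() → 99): queue <>
after step 3 (C put(82)): queue <82>
after step 4 (D take() → 82): queue <>

linearizable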